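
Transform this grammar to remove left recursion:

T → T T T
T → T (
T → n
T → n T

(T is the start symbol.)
T is directly left-recursive. The standard transformation for
  A → A α₁ | ... | A α_m | β₁ | ... | β_n
is
  A  → β₁ A' | ... | β_n A'
  A' → α₁ A' | ... | α_m A' | ε

T → n becomes T → n T'
T → n T becomes T → n T T'
T → T T T becomes T' → T T T'
T → T ( becomes T' → ( T'
Add T' → ε

Resulting grammar:
T → n T'
T → n T T'
T' → T T T'
T' → ( T'
T' → ε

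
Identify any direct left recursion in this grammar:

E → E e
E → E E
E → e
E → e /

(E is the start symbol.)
Yes, E is left-recursive

E → E e: LEFT RECURSIVE (starts with E)
E → E E: LEFT RECURSIVE (starts with E)
E → e: starts with e
E → e /: starts with e

The grammar has direct left recursion on: E.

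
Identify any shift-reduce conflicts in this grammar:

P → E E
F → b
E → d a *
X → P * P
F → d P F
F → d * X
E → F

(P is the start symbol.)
No shift-reduce conflicts

A shift-reduce conflict occurs when an LR(0) state has both:
  - a complete (reduce) item [A → α .] (dot at the end), and
  - a shift item [B → β . c γ] (dot before a terminal).

Augment with P' → P and build the canonical LR(0) collection (I0 = CLOSURE({[P' → . P]}), then GOTO on every symbol after a dot until no new states appear). It has 17 states:
  I0: { [E → . F], [E → . d a *], [F → . b], [F → . d * X], [F → . d P F], [P → . E E], [P' → . P] }  — shift
  I1: { [E → . F], [E → . d a *], [F → . b], [F → . d * X], [F → . d P F], [P → E . E] }  — shift
  I2: { [E → F .] }  — reduce
  I3: { [P' → P .] }  — accept
  I4: { [F → b .] }  — reduce
  I5: { [E → . F], [E → . d a *], [E → d . a *], [F → . b], [F → . d * X], [F → . d P F], [F → d . * X], [F → d . P F], [P → . E E] }  — shift
  I6: { [E → . F], [E → . d a *], [F → . b], [F → . d * X], [F → . d P F], [F → d * . X], [P → . E E], [X → . P * P] }  — shift
  I7: { [F → . b], [F → . d * X], [F → . d P F], [F → d P . F] }  — shift
  I8: { [E → d a . *] }  — shift
  I9: { [E → d a * .] }  — reduce
  I10: { [F → d P F .] }  — reduce
  I11: { [E → . F], [E → . d a *], [F → . b], [F → . d * X], [F → . d P F], [F → d . * X], [F → d . P F], [P → . E E] }  — shift
  I12: { [X → P . * P] }  — shift
  I13: { [F → d * X .] }  — reduce
  I14: { [E → . F], [E → . d a *], [F → . b], [F → . d * X], [F → . d P F], [P → . E E], [X → P * . P] }  — shift
  I15: { [X → P * P .] }  — reduce
  I16: { [P → E E .] }  — reduce

No state contains both a complete item and a shift item.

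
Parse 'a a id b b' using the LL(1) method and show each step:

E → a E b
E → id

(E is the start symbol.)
LL(1) parsing maintains a stack (initially the start symbol over $) and the input. At each step: if the stack top is a terminal, match it against the current input token; if it is a non-terminal N, replace it with the RHS of M[N, lookahead] (the unique production whose predict set contains the lookahead).

Stack is shown with the top on the left.

Stack      Input         Action
-------------------------------
E $        a a id b b $  output E → a E b
a E b $    a a id b b $  match 'a'
E b $      a id b b $    output E → a E b
a E b b $  a id b b $    match 'a'
E b b $    id b b $      output E → id
id b b $   id b b $      match 'id'
b b $      b b $         match 'b'
b $        b $           match 'b'
$          $             accept

The string is accepted.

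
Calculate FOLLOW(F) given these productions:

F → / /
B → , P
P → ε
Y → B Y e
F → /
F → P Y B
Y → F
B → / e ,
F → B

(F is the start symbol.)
To compute FOLLOW(F), find every occurrence of F on a right-hand side N → α F β: add FIRST(β) \ {ε}, and if β is empty or nullable also add FOLLOW(N). Iterate to a fixed point.

F is the start symbol, so $ ∈ FOLLOW(F).
In Y → F: F is at the end, add FOLLOW(Y)

The FOLLOW sets referred to above (computed the same way, to a fixed point):
  FOLLOW(Y) = { ',', '/', 'e' }

Taking the union: FOLLOW(F) = { $, ',', '/', 'e' }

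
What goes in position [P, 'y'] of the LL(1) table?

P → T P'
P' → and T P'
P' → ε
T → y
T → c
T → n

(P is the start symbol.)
P → T P'

To find M[P, 'y'], we find productions for P where 'y' is in the predict set (PREDICT(N → α) = (FIRST(α) \ {ε}) ∪ (FOLLOW(N) if α ⇒* ε)).

Relevant sets:
  FIRST(T) = { 'c', 'n', 'y' }

P → T P': PREDICT = { 'c', 'n', 'y' }
  'y' is in predict set, so this production goes in M[P, 'y']

M[P, 'y'] = P → T P'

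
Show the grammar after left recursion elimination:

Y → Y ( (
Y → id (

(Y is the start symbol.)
Y is directly left-recursive. The standard transformation for
  A → A α₁ | ... | A α_m | β₁ | ... | β_n
is
  A  → β₁ A' | ... | β_n A'
  A' → α₁ A' | ... | α_m A' | ε

Y → id ( becomes Y → id ( Y'
Y → Y ( ( becomes Y' → ( ( Y'
Add Y' → ε

Resulting grammar:
Y → id ( Y'
Y' → ( ( Y'
Y' → ε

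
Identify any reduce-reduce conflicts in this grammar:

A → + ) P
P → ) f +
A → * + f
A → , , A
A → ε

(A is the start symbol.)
Augment with A' → A and build the canonical LR(0) collection (I0 = CLOSURE({[A' → . A]}), then GOTO on every symbol after a dot until no new states appear). It has 14 states:
  I0: { [A → . * + f], [A → . + ) P], [A → . , , A], [A → .], [A' → . A] }  — shift, reduce
  I1: { [A → * . + f] }  — shift
  I2: { [A → + . ) P] }  — shift
  I3: { [A → , . , A] }  — shift
  I4: { [A' → A .] }  — accept
  I5: { [A → , , . A], [A → . * + f], [A → . + ) P], [A → . , , A], [A → .] }  — shift, reduce
  I6: { [A → , , A .] }  — reduce
  I7: { [A → + ) . P], [P → . ) f +] }  — shift
  I8: { [P → ) . f +] }  — shift
  I9: { [A → + ) P .] }  — reduce
  I10: { [P → ) f . +] }  — shift
  I11: { [P → ) f + .] }  — reduce
  I12: { [A → * + . f] }  — shift
  I13: { [A → * + f .] }  — reduce

No state contains more than one complete item.

Answer: No reduce-reduce conflicts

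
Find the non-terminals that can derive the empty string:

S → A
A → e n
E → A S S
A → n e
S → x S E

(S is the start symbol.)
A non-terminal is nullable if it can derive ε (the empty string): either it has an ε-production, or it has a production whose right-hand side consists entirely of nullable non-terminals.

There are no ε-productions, so no non-terminal can derive ε.
No non-terminals are nullable.

Answer: None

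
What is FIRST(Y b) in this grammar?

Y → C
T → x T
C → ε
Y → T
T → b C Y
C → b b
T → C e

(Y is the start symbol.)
{ 'b', 'e', 'x' }

FIRST sets of the non-terminals involved (from the grammar, by fixed-point iteration):
  FIRST(Y) = { 'b', 'e', 'x', ε }

To compute FIRST(Y b), process the symbols left to right:
Symbol Y is a non-terminal. Add FIRST(Y) \ {ε} = { 'b', 'e', 'x' }
Y is nullable (ε ∈ FIRST(Y)), continue to the next symbol.
Symbol b is a terminal. Add 'b' and stop.
FIRST(Y b) = { 'b', 'e', 'x' }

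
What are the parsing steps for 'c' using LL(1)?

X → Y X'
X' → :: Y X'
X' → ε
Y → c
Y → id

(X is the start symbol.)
Stack is shown with the top on the left.

Stack   Input  Action
---------------------
X $     c $    output X → Y X'
Y X' $  c $    output Y → c
c X' $  c $    match 'c'
X' $    $      output X' → ε
$       $      accept

The string is accepted.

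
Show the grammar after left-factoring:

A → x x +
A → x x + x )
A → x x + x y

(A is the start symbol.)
A → x x + A'
A' → ε
A' → x A''
A'' → )
A'' → y

Left-factoring transforms A → αβ₁ | αβ₂ into A → αA' and A' → β₁ | β₂
(α is the longest common prefix among the alternatives). Repeat until
no nonterminal has two alternatives with a common prefix.

Round 1: A has alternatives sharing prefix 'x x +'. Introduce A': A → x x + A'
  Add: A' → ε
  Add: A' → x )
  Add: A' → x y

Round 2: A' has alternatives sharing prefix 'x'. Introduce A'': A' → x A''
  Add: A'' → )
  Add: A'' → y

No remaining common prefixes — done.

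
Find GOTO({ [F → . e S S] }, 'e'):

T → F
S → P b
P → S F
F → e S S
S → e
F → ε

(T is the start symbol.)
{ [F → e . S S], [P → . S F], [S → . P b], [S → . e] }

GOTO(I, 'e') = CLOSURE({ [A → αX.β] : [A → α.Xβ] ∈ I, X = 'e' })

Items with dot before 'e', with the dot advanced:
  [F → . e S S] → [F → e . S S]
Closure of the advanced items:
  [F → e . S S] has the dot before S: add [S → . P b], [S → . e]
  [S → . P b] has the dot before P: add [P → . S F]

GOTO = { [F → e . S S], [P → . S F], [S → . P b], [S → . e] }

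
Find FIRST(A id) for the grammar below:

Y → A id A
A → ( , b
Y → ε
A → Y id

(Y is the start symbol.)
FIRST sets of the non-terminals involved (from the grammar, by fixed-point iteration):
  FIRST(A) = { '(', 'id' }

To compute FIRST(A id), process the symbols left to right:
Symbol A is a non-terminal. Add FIRST(A) \ {ε} = { '(', 'id' }
A is not nullable (ε ∉ FIRST(A)), so stop here.
FIRST(A id) = { '(', 'id' }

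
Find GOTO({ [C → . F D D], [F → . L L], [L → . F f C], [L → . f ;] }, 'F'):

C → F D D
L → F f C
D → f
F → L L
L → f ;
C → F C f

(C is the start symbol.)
{ [C → F . D D], [D → . f], [L → F . f C] }

GOTO(I, 'F') = CLOSURE({ [A → αX.β] : [A → α.Xβ] ∈ I, X = 'F' })

Items with dot before 'F', with the dot advanced:
  [C → . F D D] → [C → F . D D]
  [L → . F f C] → [L → F . f C]
Closure of the advanced items:
  [C → F . D D] has the dot before D: add [D → . f]

GOTO = { [C → F . D D], [D → . f], [L → F . f C] }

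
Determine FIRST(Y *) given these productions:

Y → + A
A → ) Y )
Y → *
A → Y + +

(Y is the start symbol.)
{ '*', '+' }

FIRST sets of the non-terminals involved (from the grammar, by fixed-point iteration):
  FIRST(Y) = { '*', '+' }

To compute FIRST(Y *), process the symbols left to right:
Symbol Y is a non-terminal. Add FIRST(Y) \ {ε} = { '*', '+' }
Y is not nullable (ε ∉ FIRST(Y)), so stop here.
FIRST(Y *) = { '*', '+' }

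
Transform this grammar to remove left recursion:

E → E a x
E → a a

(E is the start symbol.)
E is directly left-recursive. The standard transformation for
  A → A α₁ | ... | A α_m | β₁ | ... | β_n
is
  A  → β₁ A' | ... | β_n A'
  A' → α₁ A' | ... | α_m A' | ε

E → a a becomes E → a a E'
E → E a x becomes E' → a x E'
Add E' → ε

Resulting grammar:
E → a a E'
E' → a x E'
E' → ε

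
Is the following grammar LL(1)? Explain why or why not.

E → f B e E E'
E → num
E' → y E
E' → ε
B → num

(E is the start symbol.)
A grammar is LL(1) if for each non-terminal N with multiple productions, the predict sets of those productions are pairwise disjoint, where PREDICT(N → α) = (FIRST(α) \ {ε}) ∪ (FOLLOW(N) if α ⇒* ε).

Relevant sets:
  FOLLOW(E') = { $, 'y' }

For E:
  PREDICT(E → f B e E E') = { 'f' }
  PREDICT(E → num) = { 'num' }
For E':
  PREDICT(E' → y E) = { 'y' }
  PREDICT(E' → ε) = { $, 'y' }
B has a single production, so nothing to check there.

Conflict found: Predict set conflict for E': { 'y' }
The grammar is NOT LL(1).

Answer: No. Predict set conflict for E': { 'y' }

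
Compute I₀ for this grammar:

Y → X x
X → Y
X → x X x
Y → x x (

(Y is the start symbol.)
{ [X → . Y], [X → . x X x], [Y → . X x], [Y → . x x (], [Y' → . Y] }

First, augment the grammar with Y' → Y
I₀ = CLOSURE({ [Y' → . Y] }):
  [Y' → . Y] has the dot before Y: add [Y → . X x], [Y → . x x (]
  [Y → . X x] has the dot before X: add [X → . Y], [X → . x X x]
No further items can be added.

I₀ = { [X → . Y], [X → . x X x], [Y → . X x], [Y → . x x (], [Y' → . Y] }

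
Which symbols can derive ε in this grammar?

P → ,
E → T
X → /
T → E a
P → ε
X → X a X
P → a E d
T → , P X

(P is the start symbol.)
ε-productions: P → ε
So P is immediately nullable.
No further non-terminal can be added: every production for the remaining non-terminals contains a terminal or a non-nullable non-terminal.
Nullable = { 'P' }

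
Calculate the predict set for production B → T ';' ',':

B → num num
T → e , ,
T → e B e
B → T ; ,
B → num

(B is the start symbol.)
PREDICT(B → T ';' ',') = (FIRST(RHS) \ {ε}) ∪ (FOLLOW(B) if ε ∈ FIRST(RHS), i.e. RHS ⇒* ε)
FIRST(T) = { 'e' }
FIRST(T ';' ',') = { 'e' }
ε ∉ FIRST(T ';' ','), so FOLLOW(B) is not added.
PREDICT(B → T ';' ',') = { 'e' }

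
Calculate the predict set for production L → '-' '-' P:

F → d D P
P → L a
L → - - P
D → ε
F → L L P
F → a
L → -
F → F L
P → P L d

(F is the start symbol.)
PREDICT(L → '-' '-' P) = (FIRST(RHS) \ {ε}) ∪ (FOLLOW(L) if ε ∈ FIRST(RHS), i.e. RHS ⇒* ε)
FIRST('-' '-' P) = { '-' }
ε ∉ FIRST('-' '-' P), so FOLLOW(L) is not added.
PREDICT(L → '-' '-' P) = { '-' }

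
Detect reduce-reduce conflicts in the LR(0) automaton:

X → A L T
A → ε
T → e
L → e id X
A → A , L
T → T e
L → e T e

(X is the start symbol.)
Yes — I10: [L → e T e .] vs [T → T e .]

A reduce-reduce conflict occurs when an LR(0) state has two complete items [A → α .] and [B → β .] — both call for a reduction, and with no lookahead the parser cannot choose between them.

Augment with X' → X and build the canonical LR(0) collection (I0 = CLOSURE({[X' → . X]}), then GOTO on every symbol after a dot until no new states appear). It has 14 states:
  I0: { [A → . A , L], [A → .], [X → . A L T], [X' → . X] }  — reduce
  I1: { [A → A . , L], [L → . e T e], [L → . e id X], [X → A . L T] }  — shift
  I2: { [X' → X .] }  — accept
  I3: { [A → A , . L], [L → . e T e], [L → . e id X] }  — shift
  I4: { [T → . T e], [T → . e], [X → A L . T] }  — shift
  I5: { [L → e . T e], [L → e . id X], [T → . T e], [T → . e] }  — shift
  I6: { [L → e T . e], [T → T . e] }  — shift
  I7: { [T → e .] }  — reduce
  I8: { [A → . A , L], [A → .], [L → e id . X], [X → . A L T] }  — reduce
  I9: { [L → e id X .] }  — reduce
  I10: { [L → e T e .], [T → T e .] }  — 2 reduces
  I11: { [T → T . e], [X → A L T .] }  — shift, reduce
  I12: { [T → T e .] }  — reduce
  I13: { [A → A , L .] }  — reduce

I10 contains complete items [L → e T e .], [T → T e .] — reduce-reduce conflict.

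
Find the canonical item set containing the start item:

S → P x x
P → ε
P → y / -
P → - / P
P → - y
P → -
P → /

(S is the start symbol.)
First, augment the grammar with S' → S
I₀ = CLOSURE({ [S' → . S] }):
  [S' → . S] has the dot before S: add [S → . P x x]
  [S → . P x x] has the dot before P: add [P → .], [P → . y / -], [P → . - / P], [P → . - y], [P → . -], [P → . /]
No further items can be added.

I₀ = { [P → . - / P], [P → . - y], [P → . -], [P → . /], [P → . y / -], [P → .], [S → . P x x], [S' → . S] }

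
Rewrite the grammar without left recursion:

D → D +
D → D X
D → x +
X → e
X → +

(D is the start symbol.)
D is directly left-recursive. The standard transformation for
  A → A α₁ | ... | A α_m | β₁ | ... | β_n
is
  A  → β₁ A' | ... | β_n A'
  A' → α₁ A' | ... | α_m A' | ε

D → x + becomes D → x + D'
D → D + becomes D' → + D'
D → D X becomes D' → X D'
Add D' → ε

Productions for other non-terminals are unchanged:
  X → e
  X → +

Resulting grammar:
D → x + D'
D' → + D'
D' → X D'
D' → ε
X → e
X → +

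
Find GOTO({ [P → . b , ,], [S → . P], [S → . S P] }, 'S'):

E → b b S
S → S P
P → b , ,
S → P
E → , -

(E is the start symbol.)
GOTO(I, 'S') = CLOSURE({ [A → αX.β] : [A → α.Xβ] ∈ I, X = 'S' })

Items with dot before 'S', with the dot advanced:
  [S → . S P] → [S → S . P]
Closure of the advanced items:
  [S → S . P] has the dot before P: add [P → . b , ,]

GOTO = { [P → . b , ,], [S → S . P] }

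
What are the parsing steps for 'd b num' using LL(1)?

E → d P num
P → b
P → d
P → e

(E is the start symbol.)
Stack is shown with the top on the left.

Stack      Input      Action
----------------------------
E $        d b num $  output E → d P num
d P num $  d b num $  match 'd'
P num $    b num $    output P → b
b num $    b num $    match 'b'
num $      num $      match 'num'
$          $          accept

The string is accepted.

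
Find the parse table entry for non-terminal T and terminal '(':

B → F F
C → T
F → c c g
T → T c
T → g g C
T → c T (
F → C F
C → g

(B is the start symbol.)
Empty (error entry)

To find M[T, '('], we find productions for T where '(' is in the predict set (PREDICT(N → α) = (FIRST(α) \ {ε}) ∪ (FOLLOW(N) if α ⇒* ε)).

Relevant sets:
  FIRST(T) = { 'c', 'g' }

T → T c: PREDICT = { 'c', 'g' }
T → g g C: PREDICT = { 'g' }
T → c T (: PREDICT = { 'c' }

M[T, '('] is empty (no production applies)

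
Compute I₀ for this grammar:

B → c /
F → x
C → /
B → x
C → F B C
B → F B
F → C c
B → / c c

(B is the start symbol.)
First, augment the grammar with B' → B
I₀ = CLOSURE({ [B' → . B] }):
  [B' → . B] has the dot before B: add [B → . c /], [B → . x], [B → . F B], [B → . / c c]
  [B → . F B] has the dot before F: add [F → . x], [F → . C c]
  [F → . C c] has the dot before C: add [C → . /], [C → . F B C]
No further items can be added.

I₀ = { [B → . / c c], [B → . F B], [B → . c /], [B → . x], [B' → . B], [C → . /], [C → . F B C], [F → . C c], [F → . x] }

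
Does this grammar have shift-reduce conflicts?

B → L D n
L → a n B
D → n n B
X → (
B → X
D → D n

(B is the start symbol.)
No shift-reduce conflicts

Augment with B' → B and build the canonical LR(0) collection (I0 = CLOSURE({[B' → . B]}), then GOTO on every symbol after a dot until no new states appear). It has 13 states:
  I0: { [B → . L D n], [B → . X], [B' → . B], [L → . a n B], [X → . (] }  — shift
  I1: { [X → ( .] }  — reduce
  I2: { [B' → B .] }  — accept
  I3: { [B → L . D n], [D → . D n], [D → . n n B] }  — shift
  I4: { [B → X .] }  — reduce
  I5: { [L → a . n B] }  — shift
  I6: { [B → . L D n], [B → . X], [L → . a n B], [L → a n . B], [X → . (] }  — shift
  I7: { [L → a n B .] }  — reduce
  I8: { [B → L D . n], [D → D . n] }  — shift
  I9: { [D → n . n B] }  — shift
  I10: { [B → . L D n], [B → . X], [D → n n . B], [L → . a n B], [X → . (] }  — shift
  I11: { [D → n n B .] }  — reduce
  I12: { [B → L D n .], [D → D n .] }  — 2 reduces

No state contains both a complete item and a shift item.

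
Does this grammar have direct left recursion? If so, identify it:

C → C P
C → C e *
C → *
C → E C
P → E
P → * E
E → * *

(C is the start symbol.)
C → C P: LEFT RECURSIVE (starts with C)
C → C e *: LEFT RECURSIVE (starts with C)
C → *: starts with '*'
C → E C: starts with E
P → E: starts with E
P → * E: starts with '*'
E → * *: starts with '*'

The grammar has direct left recursion on: C.

Answer: Yes, C is left-recursive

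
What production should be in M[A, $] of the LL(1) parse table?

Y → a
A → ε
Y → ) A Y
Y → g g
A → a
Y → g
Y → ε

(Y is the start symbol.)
To find M[A, $], we find productions for A where $ is in the predict set (PREDICT(N → α) = (FIRST(α) \ {ε}) ∪ (FOLLOW(N) if α ⇒* ε)).

Relevant sets:
  FOLLOW(A) = { $, ')', 'a', 'g' }

A → ε: PREDICT = { $, ')', 'a', 'g' }
  $ is in predict set, so this production goes in M[A, $]
A → a: PREDICT = { 'a' }

M[A, $] = A → ε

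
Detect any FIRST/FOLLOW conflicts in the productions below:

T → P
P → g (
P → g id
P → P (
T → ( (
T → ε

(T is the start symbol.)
No FIRST/FOLLOW conflicts.

A FIRST/FOLLOW conflict occurs when a non-terminal N has a nullable alternative N → β (β ⇒* ε) and another alternative N → α with FIRST(α) ∩ FOLLOW(N) ≠ ∅: on such a lookahead the parser cannot decide between expanding α and letting N vanish via β.

Nullable non-terminals: T.
FIRST sets used below: FIRST(P) = { 'g' }

T: nullable alternative(s) T → ε; FOLLOW(T) = { $ }
  T → P: FIRST \ {ε} = { 'g' } — disjoint from FOLLOW(T)
  T → ( (: FIRST \ {ε} = { '(' } — disjoint from FOLLOW(T)
  T → ε: FIRST \ {ε} = { } — this is the only nullable alternative, skip

P has no nullable alternative, so no FIRST/FOLLOW check is needed there.

No FIRST/FOLLOW conflicts found.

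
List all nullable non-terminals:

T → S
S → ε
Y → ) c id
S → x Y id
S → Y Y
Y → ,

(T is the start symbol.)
A non-terminal is nullable if it can derive ε (the empty string): either it has an ε-production, or it has a production whose right-hand side consists entirely of nullable non-terminals.

ε-productions: S → ε
So S is immediately nullable.
T → S: every symbol on the right is nullable, so T is nullable too.
No further non-terminal can be added: every production for the remaining non-terminals contains a terminal or a non-nullable non-terminal.
Nullable = { 'S', 'T' }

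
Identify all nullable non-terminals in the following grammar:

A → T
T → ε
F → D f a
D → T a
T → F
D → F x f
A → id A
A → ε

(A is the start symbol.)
{ 'A', 'T' }

ε-productions: T → ε, A → ε
So T, A are immediately nullable.
No further non-terminal can be added: every production for the remaining non-terminals contains a terminal or a non-nullable non-terminal.
Nullable = { 'A', 'T' }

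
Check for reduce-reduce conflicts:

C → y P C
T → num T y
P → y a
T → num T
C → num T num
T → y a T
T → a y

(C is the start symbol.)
A reduce-reduce conflict occurs when an LR(0) state has two complete items [A → α .] and [B → β .] — both call for a reduction, and with no lookahead the parser cannot choose between them.

Augment with C' → C and build the canonical LR(0) collection (I0 = CLOSURE({[C' → . C]}), then GOTO on every symbol after a dot until no new states appear). It has 18 states:
  I0: { [C → . num T num], [C → . y P C], [C' → . C] }  — shift
  I1: { [C' → C .] }  — accept
  I2: { [C → num . T num], [T → . a y], [T → . num T y], [T → . num T], [T → . y a T] }  — shift
  I3: { [C → y . P C], [P → . y a] }  — shift
  I4: { [C → . num T num], [C → . y P C], [C → y P . C] }  — shift
  I5: { [P → y . a] }  — shift
  I6: { [P → y a .] }  — reduce
  I7: { [C → y P C .] }  — reduce
  I8: { [C → num T . num] }  — shift
  I9: { [T → a . y] }  — shift
  I10: { [T → . a y], [T → . num T y], [T → . num T], [T → . y a T], [T → num . T y], [T → num . T] }  — shift
  I11: { [T → y . a T] }  — shift
  I12: { [T → . a y], [T → . num T y], [T → . num T], [T → . y a T], [T → y a . T] }  — shift
  I13: { [T → y a T .] }  — reduce
  I14: { [T → num T . y], [T → num T .] }  — shift, reduce
  I15: { [T → num T y .] }  — reduce
  I16: { [T → a y .] }  — reduce
  I17: { [C → num T num .] }  — reduce

No state contains more than one complete item.

Answer: No reduce-reduce conflicts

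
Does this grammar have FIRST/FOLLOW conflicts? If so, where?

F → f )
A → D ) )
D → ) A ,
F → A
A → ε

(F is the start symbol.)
Nullable non-terminals: A, F.
FIRST sets used below: FIRST(D) = { ')' }, FIRST(A) = { ')', ε }

A: nullable alternative(s) A → ε; FOLLOW(A) = { $, ',' }
  A → D ) ): FIRST \ {ε} = { ')' } — disjoint from FOLLOW(A)
  A → ε: FIRST \ {ε} = { } — this is the only nullable alternative, skip

F: nullable alternative(s) F → A; FOLLOW(F) = { $ }
  F → f ): FIRST \ {ε} = { 'f' } — disjoint from FOLLOW(F)
  F → A: FIRST \ {ε} = { ')' } — this is the only nullable alternative, skip

D has no nullable alternative, so no FIRST/FOLLOW check is needed there.

No FIRST/FOLLOW conflicts found.

Answer: No FIRST/FOLLOW conflicts.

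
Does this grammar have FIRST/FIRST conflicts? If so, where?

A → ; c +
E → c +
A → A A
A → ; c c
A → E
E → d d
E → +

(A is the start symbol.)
Yes. A → ';' c '+' / A → A A on { ';' }; A → ';' c '+' / A → ';' c c on { ';' }; A → A A / A → ';' c c on { ';' }; A → A A / A → E on { '+', 'c', 'd' }

FIRST sets of the non-terminals at (or reachable through a nullable prefix from) the front of some alternative:
  FIRST(A) = { '+', ';', 'c', 'd' }
  FIRST(E) = { '+', 'c', 'd' }

Productions for A:
  A → ; c +: FIRST = { ';' }
  A → A A: FIRST = { '+', ';', 'c', 'd' }
  A → ; c c: FIRST = { ';' }
  A → E: FIRST = { '+', 'c', 'd' }
Productions for E:
  E → c +: FIRST = { 'c' }
  E → d d: FIRST = { 'd' }
  E → +: FIRST = { '+' }

Conflict for A: A → ; c + and A → A A
  Overlap: { ';' }
Conflict for A: A → ; c + and A → ; c c
  Overlap: { ';' }
Conflict for A: A → A A and A → ; c c
  Overlap: { ';' }
Conflict for A: A → A A and A → E
  Overlap: { '+', 'c', 'd' }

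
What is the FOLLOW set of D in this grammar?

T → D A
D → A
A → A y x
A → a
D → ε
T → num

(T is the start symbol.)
{ 'a' }

In T → D A: D is followed by A, add FIRST(A) \ {ε} = { 'a' }

Taking the union: FOLLOW(D) = { 'a' }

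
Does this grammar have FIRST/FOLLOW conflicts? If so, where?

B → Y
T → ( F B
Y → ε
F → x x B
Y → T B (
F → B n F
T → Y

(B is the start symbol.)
Yes. T → '(' F B with FOLLOW(T) on { '(' }; Y → T B '(' with FOLLOW(Y) on { '(' }

A FIRST/FOLLOW conflict occurs when a non-terminal N has a nullable alternative N → β (β ⇒* ε) and another alternative N → α with FIRST(α) ∩ FOLLOW(N) ≠ ∅: on such a lookahead the parser cannot decide between expanding α and letting N vanish via β.

Nullable non-terminals: B, T, Y.
FIRST sets used below: FIRST(Y) = { '(', ε }, FIRST(T) = { '(', ε }, FIRST(B) = { '(', ε }
B has a nullable alternative but only one production, so nothing to check.

T: nullable alternative(s) T → Y; FOLLOW(T) = { '(' }
  T → ( F B: FIRST \ {ε} = { '(' } — overlaps FOLLOW(T) on { '(' }: CONFLICT
  T → Y: FIRST \ {ε} = { '(' } — this is the only nullable alternative, skip

Y: nullable alternative(s) Y → ε; FOLLOW(Y) = { $, '(', 'n' }
  Y → ε: FIRST \ {ε} = { } — this is the only nullable alternative, skip
  Y → T B (: FIRST \ {ε} = { '(' } — overlaps FOLLOW(Y) on { '(' }: CONFLICT

F has no nullable alternative, so no FIRST/FOLLOW check is needed there.

So the grammar has 2 FIRST/FOLLOW conflicts (marked CONFLICT above).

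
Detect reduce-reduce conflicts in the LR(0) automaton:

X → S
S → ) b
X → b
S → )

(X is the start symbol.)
A reduce-reduce conflict occurs when an LR(0) state has two complete items [A → α .] and [B → β .] — both call for a reduction, and with no lookahead the parser cannot choose between them.

Augment with X' → X and build the canonical LR(0) collection (I0 = CLOSURE({[X' → . X]}), then GOTO on every symbol after a dot until no new states appear). It has 6 states:
  I0: { [S → . ) b], [S → . )], [X → . S], [X → . b], [X' → . X] }  — shift
  I1: { [S → ) . b], [S → ) .] }  — shift, reduce
  I2: { [X → S .] }  — reduce
  I3: { [X' → X .] }  — accept
  I4: { [X → b .] }  — reduce
  I5: { [S → ) b .] }  — reduce

No state contains more than one complete item.

Answer: No reduce-reduce conflicts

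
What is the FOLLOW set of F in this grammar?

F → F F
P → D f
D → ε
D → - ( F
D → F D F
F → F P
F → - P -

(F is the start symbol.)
{ $, '-', 'f' }

F is the start symbol, so $ ∈ FOLLOW(F).
In F → F F: F is followed by F, add FIRST(F) \ {ε} = { '-' }
In F → F F: F is at the end; this adds FOLLOW(F) to itself — nothing new
In D → - ( F: F is at the end, add FOLLOW(D)
In D → F D F: F is followed by D F, add FIRST(D F) \ {ε} = { '-' }
In D → F D F: F is at the end, add FOLLOW(D)
In F → F P: F is followed by P, add FIRST(P) \ {ε} = { '-', 'f' }

The FOLLOW sets referred to above (computed the same way, to a fixed point):
  FOLLOW(D) = { '-', 'f' }

Taking the union: FOLLOW(F) = { $, '-', 'f' }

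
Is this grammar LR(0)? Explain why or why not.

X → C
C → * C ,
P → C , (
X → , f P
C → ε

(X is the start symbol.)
No. Shift-reduce conflict between [C → .] and [C → . * C ,]

Augment with X' → X and build the canonical LR(0) collection (I0 = CLOSURE({[X' → . X]}), then GOTO on every symbol after a dot until no new states appear). It has 12 states:
  I0: { [C → . * C ,], [C → .], [X → . , f P], [X → . C], [X' → . X] }  — shift, reduce
  I1: { [C → * . C ,], [C → . * C ,], [C → .] }  — shift, reduce
  I2: { [X → , . f P] }  — shift
  I3: { [X → C .] }  — reduce
  I4: { [X' → X .] }  — accept
  I5: { [C → . * C ,], [C → .], [P → . C , (], [X → , f . P] }  — shift, reduce
  I6: { [P → C . , (] }  — shift
  I7: { [X → , f P .] }  — reduce
  I8: { [P → C , . (] }  — shift
  I9: { [P → C , ( .] }  — reduce
  I10: { [C → * C . ,] }  — shift
  I11: { [C → * C , .] }  — reduce

Conflict in state I0:
  Shift-reduce conflict between [C → .] and [C → . * C ,]
So the grammar is NOT LR(0).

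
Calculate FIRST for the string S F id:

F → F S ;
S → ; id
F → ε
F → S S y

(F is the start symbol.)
{ ';' }

FIRST sets of the non-terminals involved (from the grammar, by fixed-point iteration):
  FIRST(S) = { ';' }

To compute FIRST(S F id), process the symbols left to right:
Symbol S is a non-terminal. Add FIRST(S) \ {ε} = { ';' }
S is not nullable (ε ∉ FIRST(S)), so stop here.
FIRST(S F id) = { ';' }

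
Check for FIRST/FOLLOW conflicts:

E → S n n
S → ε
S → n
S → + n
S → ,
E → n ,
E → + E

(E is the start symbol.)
Yes. S → n with FOLLOW(S) on { 'n' }

A FIRST/FOLLOW conflict occurs when a non-terminal N has a nullable alternative N → β (β ⇒* ε) and another alternative N → α with FIRST(α) ∩ FOLLOW(N) ≠ ∅: on such a lookahead the parser cannot decide between expanding α and letting N vanish via β.

Nullable non-terminals: S.

S: nullable alternative(s) S → ε; FOLLOW(S) = { 'n' }
  S → ε: FIRST \ {ε} = { } — this is the only nullable alternative, skip
  S → n: FIRST \ {ε} = { 'n' } — overlaps FOLLOW(S) on { 'n' }: CONFLICT
  S → + n: FIRST \ {ε} = { '+' } — disjoint from FOLLOW(S)
  S → ,: FIRST \ {ε} = { ',' } — disjoint from FOLLOW(S)

E has no nullable alternative, so no FIRST/FOLLOW check is needed there.

So the grammar has 1 FIRST/FOLLOW conflict (marked CONFLICT above).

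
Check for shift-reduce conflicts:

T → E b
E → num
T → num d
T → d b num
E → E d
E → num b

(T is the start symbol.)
Yes — I4: [E → num .] vs [E → num . b]

A shift-reduce conflict occurs when an LR(0) state has both:
  - a complete (reduce) item [A → α .] (dot at the end), and
  - a shift item [B → β . c γ] (dot before a terminal).

Augment with T' → T and build the canonical LR(0) collection (I0 = CLOSURE({[T' → . T]}), then GOTO on every symbol after a dot until no new states appear). It has 11 states:
  I0: { [E → . E d], [E → . num b], [E → . num], [T → . E b], [T → . d b num], [T → . num d], [T' → . T] }  — shift
  I1: { [E → E . d], [T → E . b] }  — shift
  I2: { [T' → T .] }  — accept
  I3: { [T → d . b num] }  — shift
  I4: { [E → num . b], [E → num .], [T → num . d] }  — shift, reduce
  I5: { [E → num b .] }  — reduce
  I6: { [T → num d .] }  — reduce
  I7: { [T → d b . num] }  — shift
  I8: { [T → d b num .] }  — reduce
  I9: { [T → E b .] }  — reduce
  I10: { [E → E d .] }  — reduce

I4 contains reduce item [E → num .] and shift items [E → num . b], [T → num . d] — shift-reduce conflict.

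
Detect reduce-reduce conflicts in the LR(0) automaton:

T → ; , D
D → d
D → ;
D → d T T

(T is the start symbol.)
A reduce-reduce conflict occurs when an LR(0) state has two complete items [A → α .] and [B → β .] — both call for a reduction, and with no lookahead the parser cannot choose between them.

Augment with T' → T and build the canonical LR(0) collection (I0 = CLOSURE({[T' → . T]}), then GOTO on every symbol after a dot until no new states appear). It has 9 states:
  I0: { [T → . ; , D], [T' → . T] }  — shift
  I1: { [T → ; . , D] }  — shift
  I2: { [T' → T .] }  — accept
  I3: { [D → . ;], [D → . d T T], [D → . d], [T → ; , . D] }  — shift
  I4: { [D → ; .] }  — reduce
  I5: { [T → ; , D .] }  — reduce
  I6: { [D → d . T T], [D → d .], [T → . ; , D] }  — shift, reduce
  I7: { [D → d T . T], [T → . ; , D] }  — shift
  I8: { [D → d T T .] }  — reduce

No state contains more than one complete item.

Answer: No reduce-reduce conflicts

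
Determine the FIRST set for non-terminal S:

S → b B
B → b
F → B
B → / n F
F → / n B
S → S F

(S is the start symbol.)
{ 'b' }

From S → b B:
  - b is a terminal: add 'b' and stop
From S → S F:
  - S is the symbol being defined: contributes nothing new
    S is not nullable, so stop

Collecting: FIRST(S) = { 'b' }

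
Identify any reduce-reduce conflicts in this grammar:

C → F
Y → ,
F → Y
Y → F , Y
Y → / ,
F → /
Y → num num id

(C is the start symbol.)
Yes — I11: [F → Y .] vs [Y → F , Y .]

A reduce-reduce conflict occurs when an LR(0) state has two complete items [A → α .] and [B → β .] — both call for a reduction, and with no lookahead the parser cannot choose between them.

Augment with C' → C and build the canonical LR(0) collection (I0 = CLOSURE({[C' → . C]}), then GOTO on every symbol after a dot until no new states appear). It has 13 states:
  I0: { [C → . F], [C' → . C], [F → . /], [F → . Y], [Y → . ,], [Y → . / ,], [Y → . F , Y], [Y → . num num id] }  — shift
  I1: { [Y → , .] }  — reduce
  I2: { [F → / .], [Y → / . ,] }  — shift, reduce
  I3: { [C' → C .] }  — accept
  I4: { [C → F .], [Y → F . , Y] }  — shift, reduce
  I5: { [F → Y .] }  — reduce
  I6: { [Y → num . num id] }  — shift
  I7: { [Y → num num . id] }  — shift
  I8: { [Y → num num id .] }  — reduce
  I9: { [F → . /], [F → . Y], [Y → . ,], [Y → . / ,], [Y → . F , Y], [Y → . num num id], [Y → F , . Y] }  — shift
  I10: { [Y → F . , Y] }  — shift
  I11: { [F → Y .], [Y → F , Y .] }  — 2 reduces
  I12: { [Y → / , .] }  — reduce

I11 contains complete items [F → Y .], [Y → F , Y .] — reduce-reduce conflict.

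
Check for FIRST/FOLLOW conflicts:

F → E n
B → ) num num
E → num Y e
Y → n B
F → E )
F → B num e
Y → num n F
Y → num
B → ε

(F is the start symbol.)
A FIRST/FOLLOW conflict occurs when a non-terminal N has a nullable alternative N → β (β ⇒* ε) and another alternative N → α with FIRST(α) ∩ FOLLOW(N) ≠ ∅: on such a lookahead the parser cannot decide between expanding α and letting N vanish via β.

Nullable non-terminals: B.

B: nullable alternative(s) B → ε; FOLLOW(B) = { 'e', 'num' }
  B → ) num num: FIRST \ {ε} = { ')' } — disjoint from FOLLOW(B)
  B → ε: FIRST \ {ε} = { } — this is the only nullable alternative, skip

E, F, Y have no nullable alternative, so no FIRST/FOLLOW check is needed there.

No FIRST/FOLLOW conflicts found.

Answer: No FIRST/FOLLOW conflicts.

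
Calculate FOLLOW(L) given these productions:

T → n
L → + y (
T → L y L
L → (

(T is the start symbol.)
{ $, 'y' }

In T → L y L: L is followed by y L, add FIRST(y L) \ {ε} = { 'y' }
In T → L y L: L is at the end, add FOLLOW(T)

The FOLLOW sets referred to above (computed the same way, to a fixed point):
  FOLLOW(T) = { $ }

Taking the union: FOLLOW(L) = { $, 'y' }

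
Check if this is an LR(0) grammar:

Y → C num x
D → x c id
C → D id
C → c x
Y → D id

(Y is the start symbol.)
Augment with Y' → Y and build the canonical LR(0) collection (I0 = CLOSURE({[Y' → . Y]}), then GOTO on every symbol after a dot until no new states appear). It has 12 states:
  I0: { [C → . D id], [C → . c x], [D → . x c id], [Y → . C num x], [Y → . D id], [Y' → . Y] }  — shift
  I1: { [Y → C . num x] }  — shift
  I2: { [C → D . id], [Y → D . id] }  — shift
  I3: { [Y' → Y .] }  — accept
  I4: { [C → c . x] }  — shift
  I5: { [D → x . c id] }  — shift
  I6: { [D → x c . id] }  — shift
  I7: { [D → x c id .] }  — reduce
  I8: { [C → c x .] }  — reduce
  I9: { [C → D id .], [Y → D id .] }  — 2 reduces
  I10: { [Y → C num . x] }  — shift
  I11: { [Y → C num x .] }  — reduce

Conflict in state I9:
  Reduce-reduce conflict: [C → D id .] and [Y → D id .]
So the grammar is NOT LR(0).

Answer: No. Reduce-reduce conflict: [C → D id .] and [Y → D id .]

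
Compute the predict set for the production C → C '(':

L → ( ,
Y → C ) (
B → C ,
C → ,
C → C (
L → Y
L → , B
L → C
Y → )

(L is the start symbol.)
{ ',' }

PREDICT(C → C '(') = (FIRST(RHS) \ {ε}) ∪ (FOLLOW(C) if ε ∈ FIRST(RHS), i.e. RHS ⇒* ε)
FIRST(C) = { ',' }
FIRST(C '(') = { ',' }
ε ∉ FIRST(C '('), so FOLLOW(C) is not added.
PREDICT(C → C '(') = { ',' }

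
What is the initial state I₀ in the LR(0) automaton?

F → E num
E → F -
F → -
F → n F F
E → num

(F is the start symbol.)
{ [E → . F -], [E → . num], [F → . -], [F → . E num], [F → . n F F], [F' → . F] }

First, augment the grammar with F' → F
I₀ = CLOSURE({ [F' → . F] }):
  [F' → . F] has the dot before F: add [F → . E num], [F → . -], [F → . n F F]
  [F → . E num] has the dot before E: add [E → . F -], [E → . num]
No further items can be added.

I₀ = { [E → . F -], [E → . num], [F → . -], [F → . E num], [F → . n F F], [F' → . F] }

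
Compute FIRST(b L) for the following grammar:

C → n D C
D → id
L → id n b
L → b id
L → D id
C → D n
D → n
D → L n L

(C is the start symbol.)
{ 'b' }

To compute FIRST(b L), process the symbols left to right:
Symbol b is a terminal. Add 'b' and stop.
FIRST(b L) = { 'b' }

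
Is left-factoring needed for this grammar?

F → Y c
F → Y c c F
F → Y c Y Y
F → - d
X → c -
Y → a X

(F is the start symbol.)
Yes, F has productions with common prefix 'Y c'

Left-factoring is needed when two productions for the same non-terminal
share a common prefix on the right-hand side.

Productions for F:
  F → Y c
  F → Y c c F
  F → Y c Y Y
  F → - d

Found common prefix 'Y c' in productions for F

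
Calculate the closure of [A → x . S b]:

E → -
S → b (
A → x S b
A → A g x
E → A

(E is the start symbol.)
Start with: [A → x . S b]
  [A → x . S b] has the dot before S: add [S → . b (]
No further items can be added.

CLOSURE = { [A → x . S b], [S → . b (] }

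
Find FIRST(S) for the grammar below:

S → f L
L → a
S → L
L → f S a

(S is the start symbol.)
FIRST sets of the other non-terminals involved (by the same procedure, iterated to a fixed point):
  FIRST(L) = { 'a', 'f' }

From S → f L:
  - f is a terminal: add 'f' and stop
From S → L:
  - L is a non-terminal: add FIRST(L) \ {ε} = { 'a', 'f' }
    L is not nullable, so stop

Collecting: FIRST(S) = { 'a', 'f' }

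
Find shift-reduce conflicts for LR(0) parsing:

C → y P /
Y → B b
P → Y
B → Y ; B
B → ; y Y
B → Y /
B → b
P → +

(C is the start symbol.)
Yes — I7: [P → Y .] vs [B → Y . /]; I11: [B → Y ; B .] vs [Y → B . b]; I16: [B → ; y Y .] vs [B → Y . /]

Augment with C' → C and build the canonical LR(0) collection (I0 = CLOSURE({[C' → . C]}), then GOTO on every symbol after a dot until no new states appear). It has 17 states:
  I0: { [C → . y P /], [C' → . C] }  — shift
  I1: { [C' → C .] }  — accept
  I2: { [B → . ; y Y], [B → . Y /], [B → . Y ; B], [B → . b], [C → y . P /], [P → . +], [P → . Y], [Y → . B b] }  — shift
  I3: { [P → + .] }  — reduce
  I4: { [B → ; . y Y] }  — shift
  I5: { [Y → B . b] }  — shift
  I6: { [C → y P . /] }  — shift
  I7: { [B → Y . /], [B → Y . ; B], [P → Y .] }  — shift, reduce
  I8: { [B → b .] }  — reduce
  I9: { [B → Y / .] }  — reduce
  I10: { [B → . ; y Y], [B → . Y /], [B → . Y ; B], [B → . b], [B → Y ; . B], [Y → . B b] }  — shift
  I11: { [B → Y ; B .], [Y → B . b] }  — shift, reduce
  I12: { [B → Y . /], [B → Y . ; B] }  — shift
  I13: { [Y → B b .] }  — reduce
  I14: { [C → y P / .] }  — reduce
  I15: { [B → . ; y Y], [B → . Y /], [B → . Y ; B], [B → . b], [B → ; y . Y], [Y → . B b] }  — shift
  I16: { [B → ; y Y .], [B → Y . /], [B → Y . ; B] }  — shift, reduce

I7 contains reduce item [P → Y .] and shift items [B → Y . /], [B → Y . ; B] — shift-reduce conflict.
I11 contains reduce item [B → Y ; B .] and shift item [Y → B . b] — shift-reduce conflict.
I16 contains reduce item [B → ; y Y .] and shift items [B → Y . /], [B → Y . ; B] — shift-reduce conflict.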